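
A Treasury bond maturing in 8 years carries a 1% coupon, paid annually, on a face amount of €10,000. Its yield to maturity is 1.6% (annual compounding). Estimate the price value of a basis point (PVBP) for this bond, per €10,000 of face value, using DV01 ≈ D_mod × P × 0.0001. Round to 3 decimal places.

€7.259

Periodic yield y = 0.016.
  t   CF        PV=CF/(1+0.016)^t    t·PV
  1       100.00        98.4252        98.4252
  2       100.00        96.8752       193.7504
  3       100.00        95.3496       286.0488
  4       100.00        93.8480       375.3921
  5       100.00        92.3701       461.8505
  6       100.00        90.9155       545.4928
  7       100.00        89.4837       626.3861
  8    10,100.00     8,895.5276    71,164.2206
  Σ                  9,552.7949    73,751.5665
P = 9,552.7949; D_Mac = 7.72042 yrs; D_mod = 7.59884 yrs.
DV01 ≈ 7.59884 × 9,552.7949 × 0.0001 = 7.259012.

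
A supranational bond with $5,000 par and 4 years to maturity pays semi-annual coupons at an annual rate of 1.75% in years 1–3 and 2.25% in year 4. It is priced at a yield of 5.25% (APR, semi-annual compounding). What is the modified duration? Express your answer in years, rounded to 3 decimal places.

3.771 years

Periodic yield y = 0.02625. First find Macaulay duration:
  t   CF        PV=CF/(1+0.02625)^t    t·PV
  1        43.75        42.6309        42.6309
  2        43.75        41.5405        83.0810
  3        43.75        40.4780       121.4339
  4        43.75        39.4426       157.7703
  5        43.75        38.4337       192.1685
  6        43.75        37.4506       224.7037
  7        56.25        46.9192       328.4342
  8     5,056.25     4,109.6343    32,877.0744
  Σ                  4,396.5298    34,027.2970
P = 4,396.5298; Macaulay duration = 34,027.2970 / 4,396.5298 = 7.73958 half-year periods = 3.86979 years.
Modified duration = D_Mac / (1 + y) = 3.86979 / 1.02625 = 3.77081 years.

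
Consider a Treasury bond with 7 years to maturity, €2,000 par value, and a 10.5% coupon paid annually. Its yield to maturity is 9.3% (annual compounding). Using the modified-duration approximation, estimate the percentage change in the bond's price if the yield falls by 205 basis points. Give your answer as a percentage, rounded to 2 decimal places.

Periodic yield y = 0.093. Modified duration first:
  t   CF        PV=CF/(1+0.093)^t    t·PV
  1       210.00       192.1317       192.1317
  2       210.00       175.7838       351.5677
  3       210.00       160.8269       482.4808
  4       210.00       147.1427       588.5707
  5       210.00       134.6228       673.1138
  6       210.00       123.1681       739.0087
  7     2,210.00     1,185.9084     8,301.3587
  Σ                  2,119.5845    11,328.2322
P = 2,119.5845; D_Mac = 5.34455 yrs; D_mod = 5.34455/(1+0.093) = 4.88980 yrs.
ΔP/P ≈ -D_mod · Δy = -4.88980 × (-0.0205) = +0.100241 = +10.0241%.

+10.02%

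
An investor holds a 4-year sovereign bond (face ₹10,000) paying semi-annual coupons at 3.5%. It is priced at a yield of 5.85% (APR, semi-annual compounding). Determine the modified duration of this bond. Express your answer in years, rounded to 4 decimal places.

Periodic yield y = 0.02925. First find Macaulay duration:
  t   CF        PV=CF/(1+0.02925)^t    t·PV
  1       175.00       170.0267       170.0267
  2       175.00       165.1948       330.3895
  3       175.00       160.5001       481.5004
  4       175.00       155.9389       623.7557
  5       175.00       151.5073       757.5367
  6       175.00       147.2017       883.2101
  7       175.00       143.0184     1,001.1288
  8    10,175.00     8,079.1824    64,633.4591
  Σ                  9,172.5704    68,881.0072
P = 9,172.5704; Macaulay duration = 68,881.0072 / 9,172.5704 = 7.50946 half-year periods = 3.75473 years.
Modified duration = D_Mac / (1 + y) = 3.75473 / 1.02925 = 3.64802 years.

3.6480 years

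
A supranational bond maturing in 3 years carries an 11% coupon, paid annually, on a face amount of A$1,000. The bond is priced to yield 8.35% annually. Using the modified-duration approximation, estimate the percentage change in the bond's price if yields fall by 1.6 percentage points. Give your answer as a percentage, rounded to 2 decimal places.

+4.02%

Periodic yield y = 0.0835. Modified duration first:
  t   CF        PV=CF/(1+0.0835)^t    t·PV
  1       110.00       101.5228       101.5228
  2       110.00        93.6990       187.3980
  3     1,110.00       872.6422     2,617.9267
  Σ                  1,067.8641     2,906.8475
P = 1,067.8641; D_Mac = 2.72211 yrs; D_mod = 2.72211/(1+0.0835) = 2.51233 yrs.
ΔP/P ≈ -D_mod · Δy = -2.51233 × (-0.016) = +0.040197 = +4.0197%.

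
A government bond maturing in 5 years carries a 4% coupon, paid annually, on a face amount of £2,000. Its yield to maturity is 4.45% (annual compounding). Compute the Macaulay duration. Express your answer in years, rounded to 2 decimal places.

Periodic yield y = 0.0445. Discount each cash flow and weight by its year:
  t   CF        PV=CF/(1+0.0445)^t    t·PV
  1        80.00        76.5917        76.5917
  2        80.00        73.3286       146.6571
  3        80.00        70.2045       210.6134
  4        80.00        67.2135       268.8538
  5     2,080.00     1,673.0970     8,365.4849
  Σ                  1,960.4351     9,068.2008
Price P = Σ PV = 1,960.4351.
Macaulay duration = Σ(t·PV) / P = 9,068.2008 / 1,960.4351 = 4.62561 years.

4.63 years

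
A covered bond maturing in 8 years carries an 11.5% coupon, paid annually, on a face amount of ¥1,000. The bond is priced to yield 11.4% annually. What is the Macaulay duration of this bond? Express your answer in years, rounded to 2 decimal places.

Periodic yield y = 0.114. Discount each cash flow and weight by its year:
  t   CF        PV=CF/(1+0.114)^t    t·PV
  1       115.00       103.2316       103.2316
  2       115.00        92.6675       185.3350
  3       115.00        83.1845       249.5534
  4       115.00        74.6719       298.6875
  5       115.00        67.0304       335.1521
  6       115.00        60.1709       361.0256
  7       115.00        54.0134       378.0938
  8     1,115.00       470.1033     3,760.8268
  Σ                  1,005.0735     5,671.9057
Price P = Σ PV = 1,005.0735.
Macaulay duration = Σ(t·PV) / P = 5,671.9057 / 1,005.0735 = 5.64327 years.

5.64 years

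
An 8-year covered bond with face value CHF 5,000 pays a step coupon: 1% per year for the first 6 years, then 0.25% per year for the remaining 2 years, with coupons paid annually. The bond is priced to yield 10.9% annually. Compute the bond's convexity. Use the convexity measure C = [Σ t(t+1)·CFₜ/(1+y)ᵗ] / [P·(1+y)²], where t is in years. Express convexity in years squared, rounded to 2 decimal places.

54.52

With y = 0.109:
  t   CF        PV=CF/(1+0.109)^t    t·PV        t(t+1)·PV
  1        50.00        45.0857        45.0857          90.1713
  2        50.00        40.6543        81.3087         243.9260
  3        50.00        36.6586       109.9757         439.9027
  4        50.00        33.0555       132.2220         661.1101
  5        50.00        29.8066       149.0329         894.1977
  6        50.00        26.8770       161.2620       1,128.8338
  7        12.50         6.0588        42.4119         339.2948
  8     5,012.50     2,190.7964    17,526.3711     157,737.3400
  Σ                  2,408.9929    18,247.6699     161,534.7765
P = 2,408.9929.
Convexity = Σ t(t+1)·PV / [P·(1+y)²] = 161,534.7765 / (2,408.9929 × 1.229881) = 54.52145.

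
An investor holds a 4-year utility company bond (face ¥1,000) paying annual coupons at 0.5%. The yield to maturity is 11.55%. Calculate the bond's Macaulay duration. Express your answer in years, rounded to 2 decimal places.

3.96 years

Periodic yield y = 0.1155. Discount each cash flow and weight by its year:
  t   CF        PV=CF/(1+0.1155)^t    t·PV
  1         5.00         4.4823         4.4823
  2         5.00         4.0182         8.0364
  3         5.00         3.6021        10.8064
  4     1,005.00       649.0644     2,596.2574
  Σ                    661.1670     2,619.5826
Price P = Σ PV = 661.1670.
Macaulay duration = Σ(t·PV) / P = 2,619.5826 / 661.1670 = 3.96206 years.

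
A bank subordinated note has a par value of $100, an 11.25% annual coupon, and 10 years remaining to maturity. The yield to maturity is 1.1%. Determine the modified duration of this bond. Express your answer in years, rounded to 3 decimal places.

Periodic yield y = 0.011. First find Macaulay duration:
  t   CF        PV=CF/(1+0.011)^t    t·PV
  1        11.25        11.1276        11.1276
  2        11.25        11.0065        22.0130
  3        11.25        10.8868        32.6603
  4        11.25        10.7683        43.0733
  5        11.25        10.6512        53.2558
  6        11.25        10.5353        63.2116
  7        11.25        10.4206        72.9445
  8        11.25        10.3073        82.4581
  9        11.25        10.1951        91.7560
  10      111.25        99.7214       997.2142
  Σ                    195.6201     1,469.7145
P = 195.6201; Macaulay duration = 1,469.7145 / 195.6201 = 7.51311 years.
Modified duration = D_Mac / (1 + y) = 7.51311 / 1.011 = 7.43136 years.

7.431 years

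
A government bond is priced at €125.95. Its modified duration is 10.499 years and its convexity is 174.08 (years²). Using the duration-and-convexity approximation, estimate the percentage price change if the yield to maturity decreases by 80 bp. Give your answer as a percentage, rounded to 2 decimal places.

Duration effect: -D_mod·Δy = -10.499 × (-0.008) = +0.083992
Convexity effect: ½·C·(Δy)² = 0.5 × 174.08 × (-0.008)² = +0.00557056
ΔP/P ≈ +0.083992 + 0.00557056 = +0.08956256
= +8.956256%.

+8.96%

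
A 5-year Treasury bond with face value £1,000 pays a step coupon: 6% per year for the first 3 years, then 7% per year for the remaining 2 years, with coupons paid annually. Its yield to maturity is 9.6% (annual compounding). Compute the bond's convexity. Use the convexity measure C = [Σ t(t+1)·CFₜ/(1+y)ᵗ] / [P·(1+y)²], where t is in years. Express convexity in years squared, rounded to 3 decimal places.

21.135

With y = 0.096:
  t   CF        PV=CF/(1+0.096)^t    t·PV        t(t+1)·PV
  1        60.00        54.7445        54.7445         109.4891
  2        60.00        49.9494        99.8988         299.6963
  3        60.00        45.5743       136.7228         546.8911
  4        70.00        48.5127       194.0510         970.2548
  5     1,070.00       676.5985     3,382.9923      20,297.9539
  Σ                    875.3794     3,868.4093      22,224.2852
P = 875.3794.
Convexity = Σ t(t+1)·PV / [P·(1+y)²] = 22,224.2852 / (875.3794 × 1.201216) = 21.13540.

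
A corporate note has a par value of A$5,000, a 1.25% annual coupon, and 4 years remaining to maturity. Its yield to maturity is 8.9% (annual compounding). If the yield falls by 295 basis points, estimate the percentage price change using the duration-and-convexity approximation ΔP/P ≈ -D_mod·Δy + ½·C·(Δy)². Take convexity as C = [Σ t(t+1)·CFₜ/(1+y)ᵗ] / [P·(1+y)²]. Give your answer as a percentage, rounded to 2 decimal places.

With y = 0.089:
  t   CF        PV=CF/(1+0.089)^t    t·PV        t(t+1)·PV
  1        62.50        57.3921        57.3921         114.7842
  2        62.50        52.7017       105.4033         316.2099
  3        62.50        48.3945       145.1836         580.7345
  4     5,062.50     3,599.5940    14,398.3759      71,991.8797
  Σ                  3,758.0823    14,706.3550      73,003.6083
P = 3,758.0823; D_Mac = 3.91326 yrs; D_mod = 3.59344 yrs; C = 16.38032.
Duration effect: -3.59344 × (-0.0295) = +0.106007
Convexity effect: 0.5 × 16.38032 × (-0.0295)² = +0.0071275
ΔP/P ≈ +0.106007 + 0.0071275 = +0.113134 = +11.3134%.

+11.31%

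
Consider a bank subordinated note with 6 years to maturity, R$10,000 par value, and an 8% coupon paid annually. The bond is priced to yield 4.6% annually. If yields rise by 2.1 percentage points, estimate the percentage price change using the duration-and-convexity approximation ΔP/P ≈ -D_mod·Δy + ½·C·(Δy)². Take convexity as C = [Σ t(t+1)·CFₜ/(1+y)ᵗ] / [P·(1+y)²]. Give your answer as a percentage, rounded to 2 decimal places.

-9.52%

With y = 0.046:
  t   CF        PV=CF/(1+0.046)^t    t·PV        t(t+1)·PV
  1       800.00       764.8184       764.8184       1,529.6367
  2       800.00       731.1839     1,462.3678       4,387.1034
  3       800.00       699.0286     2,097.0857       8,388.3430
  4       800.00       668.2874     2,673.1495      13,365.7473
  5       800.00       638.8981     3,194.4903      19,166.9416
  6    10,800.00     8,245.8162    49,474.8970     346,324.2790
  Σ                 11,748.0324    59,666.8086     393,162.0509
P = 11,748.0324; D_Mac = 5.07888 yrs; D_mod = 4.85552 yrs; C = 30.58744.
Duration effect: -4.85552 × (+0.021) = -0.101966
Convexity effect: 0.5 × 30.58744 × (0.021)² = +0.0067445
ΔP/P ≈ -0.101966 + 0.0067445 = -0.095221 = -9.5221%.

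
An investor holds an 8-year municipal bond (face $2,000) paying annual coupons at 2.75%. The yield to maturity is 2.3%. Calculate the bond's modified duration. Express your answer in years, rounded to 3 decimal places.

7.139 years

Periodic yield y = 0.023. First find Macaulay duration:
  t   CF        PV=CF/(1+0.023)^t    t·PV
  1        55.00        53.7634        53.7634
  2        55.00        52.5547       105.1094
  3        55.00        51.3731       154.1193
  4        55.00        50.2181       200.8723
  5        55.00        49.0890       245.4452
  6        55.00        47.9854       287.9122
  7        55.00        46.9065       328.3457
  8     2,055.00     1,713.1948    13,705.5587
  Σ                  2,065.0851    15,081.1262
P = 2,065.0851; Macaulay duration = 15,081.1262 / 2,065.0851 = 7.30291 years.
Modified duration = D_Mac / (1 + y) = 7.30291 / 1.023 = 7.13872 years.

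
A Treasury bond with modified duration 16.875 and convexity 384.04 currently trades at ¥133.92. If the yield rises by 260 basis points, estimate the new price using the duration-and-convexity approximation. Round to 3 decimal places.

¥92.546

Duration effect: -D_mod·Δy = -16.875 × (+0.026) = -0.438750
Convexity effect: ½·C·(Δy)² = 0.5 × 384.04 × (0.026)² = +0.12980552
ΔP/P ≈ -0.438750 + 0.12980552 = -0.30894448
New price ≈ 133.92 × (1 - 0.30894448) = 92.5461552384.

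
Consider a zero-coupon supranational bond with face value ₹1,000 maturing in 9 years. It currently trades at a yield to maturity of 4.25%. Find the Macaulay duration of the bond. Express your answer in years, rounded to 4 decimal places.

A zero-coupon bond has a single cash flow at maturity, so its Macaulay duration equals its maturity: 9 years.

9.0000 years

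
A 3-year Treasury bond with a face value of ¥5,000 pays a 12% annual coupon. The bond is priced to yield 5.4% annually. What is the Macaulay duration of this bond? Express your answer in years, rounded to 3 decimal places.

2.715 years

Periodic yield y = 0.054. Discount each cash flow and weight by its year:
  t   CF        PV=CF/(1+0.054)^t    t·PV
  1       600.00       569.2600       569.2600
  2       600.00       540.0948     1,080.1897
  3     5,600.00     4,782.6235    14,347.8705
  Σ                  5,891.9783    15,997.3202
Price P = Σ PV = 5,891.9783.
Macaulay duration = Σ(t·PV) / P = 15,997.3202 / 5,891.9783 = 2.71510 years.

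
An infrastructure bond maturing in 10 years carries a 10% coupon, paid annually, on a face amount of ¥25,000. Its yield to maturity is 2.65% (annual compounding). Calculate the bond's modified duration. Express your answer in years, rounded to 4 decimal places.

7.3067 years

Periodic yield y = 0.0265. First find Macaulay duration:
  t   CF        PV=CF/(1+0.0265)^t    t·PV
  1     2,500.00     2,435.4603     2,435.4603
  2     2,500.00     2,372.5868     4,745.1735
  3     2,500.00     2,311.3363     6,934.0090
  4     2,500.00     2,251.6672     9,006.6686
  5     2,500.00     2,193.5384    10,967.6920
  6     2,500.00     2,136.9103    12,821.4616
  7     2,500.00     2,081.7441    14,572.2084
  8     2,500.00     2,028.0020    16,224.0160
  9     2,500.00     1,975.6473    17,780.8261
  10   27,500.00    21,171.0870   211,710.8700
  Σ                 40,957.9796   307,198.3855
P = 40,957.9796; Macaulay duration = 307,198.3855 / 40,957.9796 = 7.50033 years.
Modified duration = D_Mac / (1 + y) = 7.50033 / 1.0265 = 7.30670 years.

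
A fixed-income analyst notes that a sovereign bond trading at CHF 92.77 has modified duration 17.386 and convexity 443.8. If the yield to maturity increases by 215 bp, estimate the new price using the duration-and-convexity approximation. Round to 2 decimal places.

Duration effect: -D_mod·Δy = -17.386 × (+0.0215) = -0.373799
Convexity effect: ½·C·(Δy)² = 0.5 × 443.8 × (0.0215)² = +0.102573275
ΔP/P ≈ -0.373799 + 0.102573275 = -0.271225725
New price ≈ 92.77 × (1 - 0.271225725) = 67.60838949175.

CHF 67.61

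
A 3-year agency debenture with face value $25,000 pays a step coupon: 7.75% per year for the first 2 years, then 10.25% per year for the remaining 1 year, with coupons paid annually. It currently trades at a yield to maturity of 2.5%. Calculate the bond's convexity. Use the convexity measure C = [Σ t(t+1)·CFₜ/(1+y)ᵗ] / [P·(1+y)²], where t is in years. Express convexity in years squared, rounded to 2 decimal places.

With y = 0.025:
  t   CF        PV=CF/(1+0.025)^t    t·PV        t(t+1)·PV
  1     1,937.50     1,890.2439     1,890.2439       3,780.4878
  2     1,937.50     1,844.1404     3,688.2808      11,064.8424
  3    27,562.50    25,594.5213    76,783.5638     307,134.2552
  Σ                 29,328.9056    82,362.0885     321,979.5853
P = 29,328.9056.
Convexity = Σ t(t+1)·PV / [P·(1+y)²] = 321,979.5853 / (29,328.9056 × 1.050625) = 10.44924.

10.45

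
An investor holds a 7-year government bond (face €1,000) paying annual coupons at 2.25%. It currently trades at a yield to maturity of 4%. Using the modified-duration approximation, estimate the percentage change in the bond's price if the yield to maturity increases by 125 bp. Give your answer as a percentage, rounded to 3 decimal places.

Periodic yield y = 0.04. Modified duration first:
  t   CF        PV=CF/(1+0.04)^t    t·PV
  1        22.50        21.6346        21.6346
  2        22.50        20.8025        41.6050
  3        22.50        20.0024        60.0073
  4        22.50        19.2331        76.9324
  5        22.50        18.4934        92.4668
  6        22.50        17.7821       106.6925
  7     1,022.50       777.0160     5,439.1117
  Σ                    894.9640     5,838.4503
P = 894.9640; D_Mac = 6.52367 yrs; D_mod = 6.52367/(1+0.04) = 6.27276 yrs.
ΔP/P ≈ -D_mod · Δy = -6.27276 × (+0.0125) = -0.078409 = -7.8409%.

-7.841%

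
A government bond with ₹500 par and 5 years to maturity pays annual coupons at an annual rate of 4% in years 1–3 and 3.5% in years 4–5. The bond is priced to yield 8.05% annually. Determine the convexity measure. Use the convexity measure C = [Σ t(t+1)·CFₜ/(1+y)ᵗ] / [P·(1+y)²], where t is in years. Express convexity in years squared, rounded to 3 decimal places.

22.929

With y = 0.0805:
  t   CF        PV=CF/(1+0.0805)^t    t·PV        t(t+1)·PV
  1        20.00        18.5099        18.5099          37.0199
  2        20.00        17.1309        34.2618         102.7855
  3        20.00        15.8546        47.5638         190.2554
  4        17.50        12.8392        51.3569         256.7846
  5       517.50       351.3877     1,756.9383      10,541.6296
  Σ                    415.7224     1,908.6308      11,128.4749
P = 415.7224.
Convexity = Σ t(t+1)·PV / [P·(1+y)²] = 11,128.4749 / (415.7224 × 1.167480) = 22.92887.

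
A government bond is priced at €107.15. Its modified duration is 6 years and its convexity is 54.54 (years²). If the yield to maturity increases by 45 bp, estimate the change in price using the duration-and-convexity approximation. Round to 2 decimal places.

Duration effect: -D_mod·Δy = -6 × (+0.0045) = -0.027000
Convexity effect: ½·C·(Δy)² = 0.5 × 54.54 × (0.0045)² = +0.0005522175
ΔP/P ≈ -0.027000 + 0.0005522175 = -0.0264477825
ΔP ≈ 107.15 × (-0.0264477825) = -2.833879894875.

-€2.83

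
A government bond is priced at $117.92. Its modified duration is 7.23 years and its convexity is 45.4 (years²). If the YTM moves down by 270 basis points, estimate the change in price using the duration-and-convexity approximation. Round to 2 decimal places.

Duration effect: -D_mod·Δy = -7.23 × (-0.027) = +0.195210
Convexity effect: ½·C·(Δy)² = 0.5 × 45.4 × (-0.027)² = +0.0165483
ΔP/P ≈ +0.195210 + 0.0165483 = +0.2117583
ΔP ≈ 117.92 × (+0.2117583) = +24.970538736.

+$24.97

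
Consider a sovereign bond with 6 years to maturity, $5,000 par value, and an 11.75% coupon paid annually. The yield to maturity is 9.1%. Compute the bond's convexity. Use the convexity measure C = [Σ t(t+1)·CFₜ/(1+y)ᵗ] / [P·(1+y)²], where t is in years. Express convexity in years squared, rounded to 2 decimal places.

With y = 0.091:
  t   CF        PV=CF/(1+0.091)^t    t·PV        t(t+1)·PV
  1       587.50       538.4968       538.4968       1,076.9936
  2       587.50       493.5809       987.1619       2,961.4856
  3       587.50       452.4115     1,357.2344       5,428.9378
  4       587.50       414.6760     1,658.7039       8,293.5194
  5       587.50       380.0880     1,900.4398      11,402.6389
  6     5,587.50     3,313.3631    19,880.1787     139,161.2506
  Σ                  5,592.6162    26,322.2155     168,324.8259
P = 5,592.6162.
Convexity = Σ t(t+1)·PV / [P·(1+y)²] = 168,324.8259 / (5,592.6162 × 1.190281) = 25.28620.

25.29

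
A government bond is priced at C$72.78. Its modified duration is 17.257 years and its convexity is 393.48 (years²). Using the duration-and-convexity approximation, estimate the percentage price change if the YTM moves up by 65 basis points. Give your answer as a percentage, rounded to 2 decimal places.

-10.39%

Duration effect: -D_mod·Δy = -17.257 × (+0.0065) = -0.1121705
Convexity effect: ½·C·(Δy)² = 0.5 × 393.48 × (0.0065)² = +0.008312265
ΔP/P ≈ -0.1121705 + 0.008312265 = -0.103858235
= -10.3858235%.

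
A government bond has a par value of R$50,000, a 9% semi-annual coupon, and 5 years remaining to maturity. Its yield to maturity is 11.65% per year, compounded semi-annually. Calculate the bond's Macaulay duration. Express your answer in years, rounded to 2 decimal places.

Periodic yield y = 0.05825. Discount each cash flow and weight by its period:
  t   CF        PV=CF/(1+0.05825)^t    t·PV
  1     2,250.00     2,126.1517     2,126.1517
  2     2,250.00     2,009.1204     4,018.2408
  3     2,250.00     1,898.5310     5,695.5929
  4     2,250.00     1,794.0288     7,176.1152
  5     2,250.00     1,695.2788     8,476.3940
  6     2,250.00     1,601.9644     9,611.7863
  7     2,250.00     1,513.7863    10,596.5043
  8     2,250.00     1,430.4619    11,443.6954
  9     2,250.00     1,351.7240    12,165.5160
  10   52,250.00    29,662.2112   296,622.1123
  Σ                 45,083.2585   367,932.1088
Price P = Σ PV = 45,083.2585.
Macaulay duration = Σ(t·PV) / P = 367,932.1088 / 45,083.2585 = 8.16117 half-year periods.
In years: 8.16117 / 2 = 4.08058 years.

4.08 years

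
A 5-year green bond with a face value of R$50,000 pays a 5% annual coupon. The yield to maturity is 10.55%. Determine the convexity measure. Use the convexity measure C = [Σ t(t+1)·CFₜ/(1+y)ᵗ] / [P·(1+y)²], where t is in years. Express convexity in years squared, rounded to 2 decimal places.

With y = 0.1055:
  t   CF        PV=CF/(1+0.1055)^t    t·PV        t(t+1)·PV
  1     2,500.00     2,261.4202     2,261.4202       4,522.8403
  2     2,500.00     2,045.6085     4,091.2170      12,273.6509
  3     2,500.00     1,850.3921     5,551.1763      22,204.7053
  4     2,500.00     1,673.8056     6,695.2225      33,476.1123
  5    52,500.00    31,795.4934   158,977.4670     953,864.8022
  Σ                 39,626.7198   177,576.5030   1,026,342.1111
P = 39,626.7198.
Convexity = Σ t(t+1)·PV / [P·(1+y)²] = 1,026,342.1111 / (39,626.7198 × 1.222130) = 21.19271.

21.19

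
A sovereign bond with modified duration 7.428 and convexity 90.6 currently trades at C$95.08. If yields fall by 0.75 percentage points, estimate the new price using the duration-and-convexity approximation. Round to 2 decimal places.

C$100.62

Duration effect: -D_mod·Δy = -7.428 × (-0.0075) = +0.055710
Convexity effect: ½·C·(Δy)² = 0.5 × 90.6 × (-0.0075)² = +0.002548125
ΔP/P ≈ +0.055710 + 0.002548125 = +0.058258125
New price ≈ 95.08 × (1 + 0.058258125) = 100.619182525.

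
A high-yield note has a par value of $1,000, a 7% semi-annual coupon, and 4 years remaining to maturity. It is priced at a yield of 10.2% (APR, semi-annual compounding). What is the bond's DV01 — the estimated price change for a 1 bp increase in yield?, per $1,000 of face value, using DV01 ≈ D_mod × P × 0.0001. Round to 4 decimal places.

Periodic yield y = 0.051.
  t   CF        PV=CF/(1+0.051)^t    t·PV
  1        35.00        33.3016        33.3016
  2        35.00        31.6856        63.3713
  3        35.00        30.1481        90.4443
  4        35.00        28.6852       114.7406
  5        35.00        27.2932       136.4660
  6        35.00        25.9688       155.8128
  7        35.00        24.7087       172.9606
  8     1,035.00       695.2142     5,561.7134
  Σ                    897.0053     6,328.8106
P = 897.0053; D_Mac = 7.05549 half-year periods = 3.52774 yrs; D_mod = 3.35656 yrs.
DV01 ≈ 3.35656 × 897.0053 × 0.0001 = 0.301085.

$0.3011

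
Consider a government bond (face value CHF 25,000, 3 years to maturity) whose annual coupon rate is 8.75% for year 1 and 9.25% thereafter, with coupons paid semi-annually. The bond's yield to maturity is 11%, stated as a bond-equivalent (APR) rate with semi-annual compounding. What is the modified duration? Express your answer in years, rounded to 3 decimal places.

Periodic yield y = 0.055. First find Macaulay duration:
  t   CF        PV=CF/(1+0.055)^t    t·PV
  1     1,093.75     1,036.7299     1,036.7299
  2     1,093.75       982.6823     1,965.3647
  3     1,156.25       984.6783     2,954.0349
  4     1,156.25       933.3444     3,733.3774
  5     1,156.25       884.6866     4,423.4330
  6    26,156.25    18,969.7113   113,818.2679
  Σ                 23,791.8328   127,931.2078
P = 23,791.8328; Macaulay duration = 127,931.2078 / 23,791.8328 = 5.37711 half-year periods = 2.68855 years.
Modified duration = D_Mac / (1 + y) = 2.68855 / 1.055 = 2.54839 years.

2.548 years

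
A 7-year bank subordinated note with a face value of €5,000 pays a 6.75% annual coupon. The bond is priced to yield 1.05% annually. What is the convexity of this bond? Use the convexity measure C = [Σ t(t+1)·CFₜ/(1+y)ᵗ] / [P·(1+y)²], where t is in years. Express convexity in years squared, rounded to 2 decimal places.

44.45

With y = 0.0105:
  t   CF        PV=CF/(1+0.0105)^t    t·PV        t(t+1)·PV
  1       337.50       333.9931       333.9931         667.9861
  2       337.50       330.5226       661.0452       1,983.1355
  3       337.50       327.0882       981.2645       3,925.0579
  4       337.50       323.6894     1,294.7577       6,473.7884
  5       337.50       320.3260     1,601.6300       9,609.7799
  6       337.50       316.9975     1,901.9851      13,313.8960
  7     5,337.50     4,961.1649    34,728.1544     277,825.2348
  Σ                  6,913.7817    41,502.8299     313,798.8788
P = 6,913.7817.
Convexity = Σ t(t+1)·PV / [P·(1+y)²] = 313,798.8788 / (6,913.7817 × 1.021110) = 44.44911.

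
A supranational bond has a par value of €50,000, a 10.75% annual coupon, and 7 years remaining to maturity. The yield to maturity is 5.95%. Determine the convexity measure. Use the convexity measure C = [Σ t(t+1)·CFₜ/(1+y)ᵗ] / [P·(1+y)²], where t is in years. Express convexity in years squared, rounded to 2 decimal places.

35.51

With y = 0.0595:
  t   CF        PV=CF/(1+0.0595)^t    t·PV        t(t+1)·PV
  1     5,375.00     5,073.1477     5,073.1477      10,146.2954
  2     5,375.00     4,788.2470     9,576.4940      28,729.4821
  3     5,375.00     4,519.3459    13,558.0378      54,232.1512
  4     5,375.00     4,265.5459    17,062.1838      85,310.9189
  5     5,375.00     4,025.9990    20,129.9950     120,779.9702
  6     5,375.00     3,799.9047    22,799.4281     159,595.9965
  7    55,375.00    36,949.3678   258,645.5745   2,069,164.5961
  Σ                 63,421.5581   346,844.8609   2,527,959.4103
P = 63,421.5581.
Convexity = Σ t(t+1)·PV / [P·(1+y)²] = 2,527,959.4103 / (63,421.5581 × 1.122540) = 35.50841.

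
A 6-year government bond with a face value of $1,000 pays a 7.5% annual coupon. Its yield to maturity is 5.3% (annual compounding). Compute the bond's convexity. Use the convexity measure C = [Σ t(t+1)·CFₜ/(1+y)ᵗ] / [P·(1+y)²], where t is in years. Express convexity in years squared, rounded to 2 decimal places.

30.37

With y = 0.053:
  t   CF        PV=CF/(1+0.053)^t    t·PV        t(t+1)·PV
  1        75.00        71.2251        71.2251         142.4501
  2        75.00        67.6401       135.2803         405.8409
  3        75.00        64.2357       192.7070         770.8278
  4        75.00        61.0025       244.0101       1,220.0504
  5        75.00        57.9321       289.6606       1,737.9635
  6     1,075.00       788.5663     4,731.3981      33,119.7864
  Σ                  1,110.6019     5,664.2811      37,396.9192
P = 1,110.6019.
Convexity = Σ t(t+1)·PV / [P·(1+y)²] = 37,396.9192 / (1,110.6019 × 1.108809) = 30.36831.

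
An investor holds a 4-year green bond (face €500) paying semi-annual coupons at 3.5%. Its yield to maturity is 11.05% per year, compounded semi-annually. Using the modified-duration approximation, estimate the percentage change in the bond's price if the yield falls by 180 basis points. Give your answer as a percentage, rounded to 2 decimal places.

Periodic yield y = 0.05525. Modified duration first:
  t   CF        PV=CF/(1+0.05525)^t    t·PV
  1         8.75         8.2919         8.2919
  2         8.75         7.8577        15.7155
  3         8.75         7.4463        22.3390
  4         8.75         7.0565        28.2258
  5         8.75         6.6870        33.4350
  6         8.75         6.3369        38.0213
  7         8.75         6.0051        42.0357
  8       508.75       330.8732     2,646.9853
  Σ                    380.5545     2,835.0494
P = 380.5545; D_Mac = 7.44978 half-year periods = 3.72489 yrs; D_mod = 3.72489/(1+0.05525) = 3.52987 yrs.
ΔP/P ≈ -D_mod · Δy = -3.52987 × (-0.018) = +0.063538 = +6.3538%.

+6.35%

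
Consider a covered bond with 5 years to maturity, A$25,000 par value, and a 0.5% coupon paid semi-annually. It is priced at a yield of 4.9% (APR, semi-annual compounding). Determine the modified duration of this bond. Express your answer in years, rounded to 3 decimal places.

Periodic yield y = 0.0245. First find Macaulay duration:
  t   CF        PV=CF/(1+0.0245)^t    t·PV
  1        62.50        61.0054        61.0054
  2        62.50        59.5465       119.0930
  3        62.50        58.1225       174.3674
  4        62.50        56.7325       226.9301
  5        62.50        55.3758       276.8791
  6        62.50        54.0516       324.3094
  7        62.50        52.7590       369.3128
  8        62.50        51.4973       411.9783
  9        62.50        50.2658       452.3919
  10   25,062.50    19,674.5479   196,745.4795
  Σ                 20,173.9042   199,161.7468
P = 20,173.9042; Macaulay duration = 199,161.7468 / 20,173.9042 = 9.87225 half-year periods = 4.93612 years.
Modified duration = D_Mac / (1 + y) = 4.93612 / 1.0245 = 4.81808 years.

4.818 years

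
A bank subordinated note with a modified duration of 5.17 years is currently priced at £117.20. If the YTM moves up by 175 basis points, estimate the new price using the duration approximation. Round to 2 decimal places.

£106.60

Duration approximation: ΔP/P ≈ -D_mod · Δy = -5.17 × (+0.0175) = -0.090475.
New price ≈ 117.20 × (1 - 0.090475) = 106.59633.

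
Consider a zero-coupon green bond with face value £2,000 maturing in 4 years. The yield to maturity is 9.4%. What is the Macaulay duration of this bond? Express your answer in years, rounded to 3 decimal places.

A zero-coupon bond has a single cash flow at maturity, so its Macaulay duration equals its maturity: 4 years.

4.000 years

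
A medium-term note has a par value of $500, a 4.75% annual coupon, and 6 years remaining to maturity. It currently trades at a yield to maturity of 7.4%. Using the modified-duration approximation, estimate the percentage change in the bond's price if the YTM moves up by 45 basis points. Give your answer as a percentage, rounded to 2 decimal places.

-2.22%

Periodic yield y = 0.074. Modified duration first:
  t   CF        PV=CF/(1+0.074)^t    t·PV
  1        23.75        22.1136        22.1136
  2        23.75        20.5899        41.1799
  3        23.75        19.1713        57.5138
  4        23.75        17.8503        71.4014
  5        23.75        16.6204        83.1021
  6       523.75       341.2702     2,047.6211
  Σ                    437.6158     2,322.9319
P = 437.6158; D_Mac = 5.30815 yrs; D_mod = 5.30815/(1+0.074) = 4.94242 yrs.
ΔP/P ≈ -D_mod · Δy = -4.94242 × (+0.0045) = -0.022241 = -2.2241%.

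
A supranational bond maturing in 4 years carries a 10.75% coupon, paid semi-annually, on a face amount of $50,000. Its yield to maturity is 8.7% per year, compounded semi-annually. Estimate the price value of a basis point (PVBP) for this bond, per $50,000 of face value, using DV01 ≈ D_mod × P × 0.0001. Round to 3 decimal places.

$17.288

Periodic yield y = 0.0435.
  t   CF        PV=CF/(1+0.0435)^t    t·PV
  1     2,687.50     2,575.4672     2,575.4672
  2     2,687.50     2,468.1046     4,936.2093
  3     2,687.50     2,365.2177     7,095.6530
  4     2,687.50     2,266.6197     9,066.4788
  5     2,687.50     2,172.1320    10,860.6598
  6     2,687.50     2,081.5831    12,489.4986
  7     2,687.50     1,994.8089    13,963.6624
  8    52,687.50    37,477.2715   299,818.1719
  Σ                 53,401.2046   360,805.8008
P = 53,401.2046; D_Mac = 6.75651 half-year periods = 3.37826 yrs; D_mod = 3.23743 yrs.
DV01 ≈ 3.23743 × 53,401.2046 × 0.0001 = 17.288251.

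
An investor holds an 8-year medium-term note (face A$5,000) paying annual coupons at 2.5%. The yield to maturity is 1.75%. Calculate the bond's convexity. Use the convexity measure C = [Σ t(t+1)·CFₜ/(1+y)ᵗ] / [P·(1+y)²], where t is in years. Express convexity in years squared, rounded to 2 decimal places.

62.28

With y = 0.0175:
  t   CF        PV=CF/(1+0.0175)^t    t·PV        t(t+1)·PV
  1       125.00       122.8501       122.8501         245.7002
  2       125.00       120.7372       241.4744         724.4233
  3       125.00       118.6607       355.9820       1,423.9279
  4       125.00       116.6198       466.4793       2,332.3963
  5       125.00       114.6141       573.0703       3,438.4220
  6       125.00       112.6428       675.8569       4,730.9983
  7       125.00       110.7055       774.9383       6,199.5064
  8     5,125.00     4,460.8593    35,686.8745     321,181.8705
  Σ                  5,277.6895    38,897.5258     340,277.2450
P = 5,277.6895.
Convexity = Σ t(t+1)·PV / [P·(1+y)²] = 340,277.2450 / (5,277.6895 × 1.035306) = 62.27593.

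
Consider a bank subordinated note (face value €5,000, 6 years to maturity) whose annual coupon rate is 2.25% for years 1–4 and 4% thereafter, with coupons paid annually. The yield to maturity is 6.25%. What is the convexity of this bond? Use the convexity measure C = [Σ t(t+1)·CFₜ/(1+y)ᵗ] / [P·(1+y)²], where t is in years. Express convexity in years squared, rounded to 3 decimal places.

34.141

With y = 0.0625:
  t   CF        PV=CF/(1+0.0625)^t    t·PV        t(t+1)·PV
  1       112.50       105.8824       105.8824         211.7647
  2       112.50        99.6540       199.3080         597.9239
  3       112.50        93.7920       281.3759       1,125.5038
  4       112.50        88.2748       353.0992       1,765.4961
  5       200.00       147.7016       738.5082       4,431.0490
  6     5,200.00     3,614.3459    21,686.0753     151,802.5272
  Σ                  4,149.6506    23,364.2490     159,934.2647
P = 4,149.6506.
Convexity = Σ t(t+1)·PV / [P·(1+y)²] = 159,934.2647 / (4,149.6506 × 1.128906) = 34.14068.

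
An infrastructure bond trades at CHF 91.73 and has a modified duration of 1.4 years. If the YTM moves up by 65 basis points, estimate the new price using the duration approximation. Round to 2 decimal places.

Duration approximation: ΔP/P ≈ -D_mod · Δy = -1.4 × (+0.0065) = -0.009100.
New price ≈ 91.73 × (1 - 0.009100) = 90.895257.

CHF 90.90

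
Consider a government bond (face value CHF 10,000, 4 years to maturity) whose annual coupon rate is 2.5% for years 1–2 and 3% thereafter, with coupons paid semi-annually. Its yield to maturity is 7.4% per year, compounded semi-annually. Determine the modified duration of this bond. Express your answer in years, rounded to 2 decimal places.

3.67 years

Periodic yield y = 0.037. First find Macaulay duration:
  t   CF        PV=CF/(1+0.037)^t    t·PV
  1       125.00       120.5400       120.5400
  2       125.00       116.2392       232.4783
  3       125.00       112.0918       336.2753
  4       125.00       108.0924       432.3694
  5       150.00       125.0828       625.4138
  6       150.00       120.6198       723.7190
  7       150.00       116.3161       814.2129
  8    10,150.00     7,589.8989    60,719.1912
  Σ                  8,408.8810    64,004.2001
P = 8,408.8810; Macaulay duration = 64,004.2001 / 8,408.8810 = 7.61150 half-year periods = 3.80575 years.
Modified duration = D_Mac / (1 + y) = 3.80575 / 1.037 = 3.66996 years.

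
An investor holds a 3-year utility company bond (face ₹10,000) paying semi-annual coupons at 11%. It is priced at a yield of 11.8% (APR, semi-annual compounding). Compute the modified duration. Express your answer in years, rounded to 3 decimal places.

2.484 years

Periodic yield y = 0.059. First find Macaulay duration:
  t   CF        PV=CF/(1+0.059)^t    t·PV
  1       550.00       519.3579       519.3579
  2       550.00       490.4229       980.8459
  3       550.00       463.1000     1,389.3001
  4       550.00       437.2994     1,749.1975
  5       550.00       412.9361     2,064.6807
  6    10,550.00     7,479.5712    44,877.4270
  Σ                  9,802.6875    51,580.8090
P = 9,802.6875; Macaulay duration = 51,580.8090 / 9,802.6875 = 5.26190 half-year periods = 2.63095 years.
Modified duration = D_Mac / (1 + y) = 2.63095 / 1.059 = 2.48437 years.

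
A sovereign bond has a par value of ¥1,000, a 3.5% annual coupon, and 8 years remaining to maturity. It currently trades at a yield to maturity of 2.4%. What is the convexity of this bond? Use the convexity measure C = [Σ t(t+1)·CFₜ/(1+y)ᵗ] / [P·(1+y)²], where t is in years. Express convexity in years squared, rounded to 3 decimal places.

59.035

With y = 0.024:
  t   CF        PV=CF/(1+0.024)^t    t·PV        t(t+1)·PV
  1        35.00        34.1797        34.1797          68.3594
  2        35.00        33.3786        66.7572         200.2716
  3        35.00        32.5963        97.7889         391.1555
  4        35.00        31.8323       127.3293         636.6463
  5        35.00        31.0862       155.4312         932.5873
  6        35.00        30.3577       182.1460       1,275.0218
  7        35.00        29.6462       207.5231       1,660.1846
  8     1,035.00       856.1319     6,849.0555      61,641.4992
  Σ                  1,079.2089     7,720.2108      66,805.7257
P = 1,079.2089.
Convexity = Σ t(t+1)·PV / [P·(1+y)²] = 66,805.7257 / (1,079.2089 × 1.048576) = 59.03482.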